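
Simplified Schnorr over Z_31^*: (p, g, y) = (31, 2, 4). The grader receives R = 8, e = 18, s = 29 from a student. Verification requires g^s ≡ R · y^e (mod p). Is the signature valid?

valid

g^s mod p:
2^2 = 4
2^4 ≡ 4^2 = 16
2^8 ≡ 16^2 = 256 ≡ 8
2^16 ≡ 8^2 = 64 ≡ 2
29 = 16 + 8 + 4 + 1, so 2^29 ≡ 2·8·16·2 ≡ 16 (mod 31)
R · y^e mod p:
4^2 = 16
4^4 ≡ 16^2 = 256 ≡ 8
4^8 ≡ 8^2 = 64 ≡ 2
4^16 ≡ 2^2 = 4
18 = 16 + 2, so 4^18 ≡ 4·16 ≡ 2 (mod 31)
8·2 = 16 ≡ 16 (mod 31)
16 ≡ 16 (mod 31); signature holds.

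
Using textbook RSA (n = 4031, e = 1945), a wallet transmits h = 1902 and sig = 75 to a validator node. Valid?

yes

sig^2 ≡ 75^2 = 5625 ≡ 1594
sig^4 ≡ 1594^2 = 2540836 ≡ 1306
sig^8 ≡ 1306^2 = 1705636 ≡ 523
sig^16 ≡ 523^2 = 273529 ≡ 3452
sig^32 ≡ 3452^2 = 11916304 ≡ 668
sig^64 ≡ 668^2 = 446224 ≡ 2814
sig^128 ≡ 2814^2 = 7918596 ≡ 1712
sig^256 ≡ 1712^2 = 2930944 ≡ 407
sig^512 ≡ 407^2 = 165649 ≡ 378
sig^1024 ≡ 378^2 = 142884 ≡ 1799
1945 = 1024 + 512 + 256 + 128 + 16 + 8 + 1, so sig^1945 ≡ 1799·378·407·1712·3452·523·75 ≡ 1902 (mod 4031)
sig^1945 mod 4031 = 1902 matches h.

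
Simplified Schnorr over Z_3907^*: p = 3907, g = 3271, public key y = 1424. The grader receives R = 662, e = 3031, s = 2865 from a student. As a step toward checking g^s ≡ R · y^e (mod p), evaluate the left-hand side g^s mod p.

586

3271^2 = 10699441 ≡ 2075
3271^4 ≡ 2075^2 = 4305625 ≡ 111
3271^8 ≡ 111^2 = 12321 ≡ 600
3271^16 ≡ 600^2 = 360000 ≡ 556
3271^32 ≡ 556^2 = 309136 ≡ 483
3271^64 ≡ 483^2 = 233289 ≡ 2776
3271^128 ≡ 2776^2 = 7706176 ≡ 1572
3271^256 ≡ 1572^2 = 2471184 ≡ 1960
3271^512 ≡ 1960^2 = 3841600 ≡ 1019
3271^1024 ≡ 1019^2 = 1038361 ≡ 3006
3271^2048 ≡ 3006^2 = 9036036 ≡ 3052
2865 = 2048 + 512 + 256 + 32 + 16 + 1, so 3271^2865 ≡ 3052·1019·1960·483·556·3271 ≡ 586 (mod 3907)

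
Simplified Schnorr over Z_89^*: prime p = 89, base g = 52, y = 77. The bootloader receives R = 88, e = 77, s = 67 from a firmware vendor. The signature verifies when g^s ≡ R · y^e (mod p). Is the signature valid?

g^s mod p:
52^2 = 2704 ≡ 34
52^4 ≡ 34^2 = 1156 ≡ 88
52^8 ≡ 88^2 = 7744 ≡ 1
52^16 ≡ 1^2 = 1
52^32 ≡ 1^2 = 1
52^64 ≡ 1^2 = 1
67 = 64 + 2 + 1, so 52^67 ≡ 1·34·52 ≡ 77 (mod 89)
R · y^e mod p:
77^2 = 5929 ≡ 55
77^4 ≡ 55^2 = 3025 ≡ 88
77^8 ≡ 88^2 = 7744 ≡ 1
77^16 ≡ 1^2 = 1
77^32 ≡ 1^2 = 1
77^64 ≡ 1^2 = 1
77 = 64 + 8 + 4 + 1, so 77^77 ≡ 1·1·88·77 ≡ 12 (mod 89)
88·12 = 1056 ≡ 77 (mod 89)
77 ≡ 77 (mod 89); signature holds.

valid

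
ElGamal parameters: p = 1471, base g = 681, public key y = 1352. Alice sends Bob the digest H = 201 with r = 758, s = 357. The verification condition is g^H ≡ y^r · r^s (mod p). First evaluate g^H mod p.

681^2 = 463761 ≡ 396
681^4 ≡ 396^2 = 156816 ≡ 890
681^8 ≡ 890^2 = 792100 ≡ 702
681^16 ≡ 702^2 = 492804 ≡ 19
681^32 ≡ 19^2 = 361
681^64 ≡ 361^2 = 130321 ≡ 873
681^128 ≡ 873^2 = 762129 ≡ 151
201 = 128 + 64 + 8 + 1, so 681^201 ≡ 151·873·702·681 ≡ 16 (mod 1471)

16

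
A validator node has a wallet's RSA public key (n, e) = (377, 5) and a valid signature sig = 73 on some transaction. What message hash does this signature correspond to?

242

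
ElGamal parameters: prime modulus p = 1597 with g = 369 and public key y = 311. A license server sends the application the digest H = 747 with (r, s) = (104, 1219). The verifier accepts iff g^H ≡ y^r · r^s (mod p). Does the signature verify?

verifies

Left side g^H mod p:
369^2 = 136161 ≡ 416
369^4 ≡ 416^2 = 173056 ≡ 580
369^8 ≡ 580^2 = 336400 ≡ 1030
369^16 ≡ 1030^2 = 1060900 ≡ 492
369^32 ≡ 492^2 = 242064 ≡ 917
369^64 ≡ 917^2 = 840889 ≡ 867
369^128 ≡ 867^2 = 751689 ≡ 1099
369^256 ≡ 1099^2 = 1207801 ≡ 469
369^512 ≡ 469^2 = 219961 ≡ 1172
747 = 512 + 128 + 64 + 32 + 8 + 2 + 1, so 369^747 ≡ 1172·1099·867·917·1030·416·369 ≡ 494 (mod 1597)
Right side y^r · r^s mod p:
311^2 = 96721 ≡ 901
311^4 ≡ 901^2 = 811801 ≡ 525
311^8 ≡ 525^2 = 275625 ≡ 941
311^16 ≡ 941^2 = 885481 ≡ 743
311^32 ≡ 743^2 = 552049 ≡ 1084
311^64 ≡ 1084^2 = 1175056 ≡ 1261
104 = 64 + 32 + 8, so 311^104 ≡ 1261·1084·941 ≡ 580 (mod 1597)
104^2 = 10816 ≡ 1234
104^4 ≡ 1234^2 = 1522756 ≡ 815
104^8 ≡ 815^2 = 664225 ≡ 1470
104^16 ≡ 1470^2 = 2160900 ≡ 159
104^32 ≡ 159^2 = 25281 ≡ 1326
104^64 ≡ 1326^2 = 1758276 ≡ 1576
104^128 ≡ 1576^2 = 2483776 ≡ 441
104^256 ≡ 441^2 = 194481 ≡ 1244
104^512 ≡ 1244^2 = 1547536 ≡ 43
104^1024 ≡ 43^2 = 1849 ≡ 252
1219 = 1024 + 128 + 64 + 2 + 1, so 104^1219 ≡ 252·441·1576·1234·104 ≡ 1317 (mod 1597)
580·1317 = 763860 ≡ 494 (mod 1597)
494 ≡ 494 (mod 1597), so the signature is genuine.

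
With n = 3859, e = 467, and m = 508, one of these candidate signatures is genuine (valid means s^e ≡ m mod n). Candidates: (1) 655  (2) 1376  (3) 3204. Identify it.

1

Candidate 1: Squares mod 3859: 655^1≡655, 655^2≡676, 655^4≡1614, 655^8≡171, 655^16≡2228, 655^32≡1310, 655^64≡2704, 655^128≡2670, 655^256≡1327; 467 = 256 + 128 + 64 + 16 + 2 + 1, so 655^467 ≡ 1327·2670·2704·2228·676·655 ≡ 508 (mod 3859)
  → matches m = 508
Candidate 2: Squares mod 3859: 1376^1≡1376, 1376^2≡2466, 1376^4≡3231, 1376^8≡766, 1376^16≡188, 1376^32≡613, 1376^64≡1446, 1376^128≡3197, 1376^256≡2177; 467 = 256 + 128 + 64 + 16 + 2 + 1, so 1376^467 ≡ 2177·3197·1446·188·2466·1376 ≡ 662 (mod 3859)
Candidate 3: Squares mod 3859: 3204^1≡3204, 3204^2≡676, 3204^4≡1614, 3204^8≡171, 3204^16≡2228, 3204^32≡1310, 3204^64≡2704, 3204^128≡2670, 3204^256≡1327; 467 = 256 + 128 + 64 + 16 + 2 + 1, so 3204^467 ≡ 1327·2670·2704·2228·676·3204 ≡ 3351 (mod 3859)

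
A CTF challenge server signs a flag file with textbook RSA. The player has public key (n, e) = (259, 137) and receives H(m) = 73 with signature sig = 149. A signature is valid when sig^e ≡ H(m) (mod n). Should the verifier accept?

sig^2 ≡ 149^2 = 22201 ≡ 186
sig^4 ≡ 186^2 = 34596 ≡ 149
sig^8 ≡ 149^2 = 22201 ≡ 186
sig^16 ≡ 186^2 = 34596 ≡ 149
sig^32 ≡ 149^2 = 22201 ≡ 186
sig^64 ≡ 186^2 = 34596 ≡ 149
sig^128 ≡ 149^2 = 22201 ≡ 186
137 = 128 + 8 + 1, so sig^137 ≡ 186·186·149 ≡ 186 (mod 259)
186 ≠ 73, so verification fails.

reject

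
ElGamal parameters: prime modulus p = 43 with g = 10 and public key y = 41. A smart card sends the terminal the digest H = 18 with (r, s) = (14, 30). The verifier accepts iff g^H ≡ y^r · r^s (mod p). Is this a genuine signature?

genuine

Left side g^H mod p:
10^2 = 100 ≡ 14
10^4 ≡ 14^2 = 196 ≡ 24
10^8 ≡ 24^2 = 576 ≡ 17
10^16 ≡ 17^2 = 289 ≡ 31
18 = 16 + 2, so 10^18 ≡ 31·14 ≡ 4 (mod 43)
Right side y^r · r^s mod p:
41^2 = 1681 ≡ 4
41^4 ≡ 4^2 = 16
41^8 ≡ 16^2 = 256 ≡ 41
14 = 8 + 4 + 2, so 41^14 ≡ 41·16·4 ≡ 1 (mod 43)
14^2 = 196 ≡ 24
14^4 ≡ 24^2 = 576 ≡ 17
14^8 ≡ 17^2 = 289 ≡ 31
14^16 ≡ 31^2 = 961 ≡ 15
30 = 16 + 8 + 4 + 2, so 14^30 ≡ 15·31·17·24 ≡ 4 (mod 43)
1·4 = 4 ≡ 4 (mod 43)
4 ≡ 4 (mod 43), so the signature is genuine.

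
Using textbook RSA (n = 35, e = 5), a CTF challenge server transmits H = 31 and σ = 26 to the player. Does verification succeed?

σ^5 mod 35 = 31
Since 31 equals the digest 31, verification succeeds.

passes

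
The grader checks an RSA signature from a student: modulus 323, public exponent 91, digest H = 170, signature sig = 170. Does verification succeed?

sig^2 ≡ 170^2 = 28900 ≡ 153
sig^4 ≡ 153^2 = 23409 ≡ 153
sig^8 ≡ 153^2 = 23409 ≡ 153
sig^16 ≡ 153^2 = 23409 ≡ 153
sig^32 ≡ 153^2 = 23409 ≡ 153
sig^64 ≡ 153^2 = 23409 ≡ 153
91 = 64 + 16 + 8 + 2 + 1, so sig^91 ≡ 153·153·153·153·170 ≡ 170 (mod 323)
170 = H, so the signature checks out.

passes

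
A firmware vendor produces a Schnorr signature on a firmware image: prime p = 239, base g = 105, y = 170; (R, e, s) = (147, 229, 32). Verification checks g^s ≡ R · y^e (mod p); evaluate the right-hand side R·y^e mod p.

99

170^229 mod 239 = 147
R · y^e ≡ 147·147 = 21609 ≡ 99 (mod 239)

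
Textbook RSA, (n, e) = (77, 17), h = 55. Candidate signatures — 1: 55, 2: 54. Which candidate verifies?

Candidate 1: 55^17 mod 77 = 55
  → matches h = 55
Candidate 2: 54^17 mod 77 = 10

1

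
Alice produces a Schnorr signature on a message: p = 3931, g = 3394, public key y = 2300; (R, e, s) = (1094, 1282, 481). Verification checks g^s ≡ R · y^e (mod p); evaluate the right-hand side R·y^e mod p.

Squares mod 3931: 2300^1≡2300, 2300^2≡2805, 2300^4≡2094, 2300^8≡1771, 2300^16≡3434, 2300^32≡3287, 2300^64≡1981, 2300^128≡1223, 2300^256≡1949, 2300^512≡1255, 2300^1024≡2625
1282 = 1024 + 256 + 2, so 2300^1282 ≡ 2625·1949·2805 ≡ 1889 (mod 3931)
R · y^e ≡ 1094·1889 = 2066566 ≡ 2791 (mod 3931)

2791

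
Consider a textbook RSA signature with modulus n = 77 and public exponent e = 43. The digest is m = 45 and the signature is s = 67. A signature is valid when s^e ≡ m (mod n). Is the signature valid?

invalid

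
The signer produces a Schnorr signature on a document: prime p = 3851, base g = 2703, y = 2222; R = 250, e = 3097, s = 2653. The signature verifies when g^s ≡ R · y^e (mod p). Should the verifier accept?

accept

g^s mod p:
Squares mod 3851: 2703^1≡2703, 2703^2≡862, 2703^4≡3652, 2703^8≡1091, 2703^16≡322, 2703^32≡3558, 2703^64≡1127, 2703^128≡3150, 2703^256≡2324, 2703^512≡1874, 2703^1024≡3615, 2703^2048≡1782
2653 = 2048 + 512 + 64 + 16 + 8 + 4 + 1, so 2703^2653 ≡ 1782·1874·1127·322·1091·3652·2703 ≡ 3199 (mod 3851)
R · y^e mod p:
Squares mod 3851: 2222^1≡2222, 2222^2≡302, 2222^4≡2631, 2222^8≡1914, 2222^16≡1095, 2222^32≡1364, 2222^64≡463, 2222^128≡2564, 2222^256≡439, 2222^512≡171, 2222^1024≡2284, 2222^2048≡2402
3097 = 2048 + 1024 + 16 + 8 + 1, so 2222^3097 ≡ 2402·2284·1095·1914·2222 ≡ 3109 (mod 3851)
250·3109 = 777250 ≡ 3199 (mod 3851)
3199 ≡ 3199 (mod 3851); signature holds.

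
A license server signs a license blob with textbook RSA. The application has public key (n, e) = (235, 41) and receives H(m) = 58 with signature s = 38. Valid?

yes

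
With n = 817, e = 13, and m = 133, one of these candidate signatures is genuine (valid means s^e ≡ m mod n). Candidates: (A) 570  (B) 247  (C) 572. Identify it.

A

Candidate A: Squares mod 817: 570^1≡570, 570^2≡551, 570^4≡494, 570^8≡570; 13 = 8 + 4 + 1, so 570^13 ≡ 570·494·570 ≡ 133 (mod 817)
  → matches m = 133
Candidate B: Squares mod 817: 247^1≡247, 247^2≡551, 247^4≡494, 247^8≡570; 13 = 8 + 4 + 1, so 247^13 ≡ 570·494·247 ≡ 684 (mod 817)
Candidate C: Squares mod 817: 572^1≡572, 572^2≡384, 572^4≡396, 572^8≡769; 13 = 8 + 4 + 1, so 572^13 ≡ 769·396·572 ≡ 60 (mod 817)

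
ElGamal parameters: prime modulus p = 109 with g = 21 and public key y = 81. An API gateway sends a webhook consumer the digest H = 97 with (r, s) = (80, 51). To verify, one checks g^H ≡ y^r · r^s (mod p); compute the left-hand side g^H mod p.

21^2 = 441 ≡ 5
21^4 ≡ 5^2 = 25
21^8 ≡ 25^2 = 625 ≡ 80
21^16 ≡ 80^2 = 6400 ≡ 78
21^32 ≡ 78^2 = 6084 ≡ 89
21^64 ≡ 89^2 = 7921 ≡ 73
97 = 64 + 32 + 1, so 21^97 ≡ 73·89·21 ≡ 78 (mod 109)

78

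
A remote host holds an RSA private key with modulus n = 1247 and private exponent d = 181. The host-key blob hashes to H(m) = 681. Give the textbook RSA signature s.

466

Squares mod 1247: (H(m))^1≡681, (H(m))^2≡1124, (H(m))^4≡165, (H(m))^8≡1038, (H(m))^16≡36, (H(m))^32≡49, (H(m))^64≡1154, (H(m))^128≡1167
181 = 128 + 32 + 16 + 4 + 1, so (H(m))^181 ≡ 1167·49·36·165·681 ≡ 466 (mod 1247)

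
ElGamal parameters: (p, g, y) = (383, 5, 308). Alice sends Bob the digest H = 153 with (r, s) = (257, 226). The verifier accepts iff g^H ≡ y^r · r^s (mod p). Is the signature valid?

Left side g^H mod p:
Squares mod 383: 5^1≡5, 5^2≡25, 5^4≡242, 5^8≡348, 5^16≡76, 5^32≡31, 5^64≡195, 5^128≡108
153 = 128 + 16 + 8 + 1, so 5^153 ≡ 108·76·348·5 ≡ 233 (mod 383)
Right side y^r · r^s mod p:
Squares mod 383: 308^1≡308, 308^2≡263, 308^4≡229, 308^8≡353, 308^16≡134, 308^32≡338, 308^64≡110, 308^128≡227, 308^256≡207
257 = 256 + 1, so 308^257 ≡ 207·308 ≡ 178 (mod 383)
Squares mod 383: 257^1≡257, 257^2≡173, 257^4≡55, 257^8≡344, 257^16≡372, 257^32≡121, 257^64≡87, 257^128≡292
226 = 128 + 64 + 32 + 2, so 257^226 ≡ 292·87·121·173 ≡ 220 (mod 383)
178·220 = 39160 ≡ 94 (mod 383)
233 ≠ 94, so verification fails.

invalid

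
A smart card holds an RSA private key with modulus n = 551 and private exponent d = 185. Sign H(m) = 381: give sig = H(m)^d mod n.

(H(m))^2 ≡ 381^2 = 145161 ≡ 248
(H(m))^4 ≡ 248^2 = 61504 ≡ 343
(H(m))^8 ≡ 343^2 = 117649 ≡ 286
(H(m))^16 ≡ 286^2 = 81796 ≡ 248
(H(m))^32 ≡ 248^2 = 61504 ≡ 343
(H(m))^64 ≡ 343^2 = 117649 ≡ 286
(H(m))^128 ≡ 286^2 = 81796 ≡ 248
185 = 128 + 32 + 16 + 8 + 1, so (H(m))^185 ≡ 248·343·248·286·381 ≡ 267 (mod 551)

267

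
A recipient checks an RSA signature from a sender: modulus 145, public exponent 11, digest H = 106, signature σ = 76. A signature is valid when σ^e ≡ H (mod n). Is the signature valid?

Squares mod 145: σ^1≡76, σ^2≡121, σ^4≡141, σ^8≡16
11 = 8 + 2 + 1, so σ^11 ≡ 16·121·76 ≡ 106 (mod 145)
106 = H, so the signature checks out.

valid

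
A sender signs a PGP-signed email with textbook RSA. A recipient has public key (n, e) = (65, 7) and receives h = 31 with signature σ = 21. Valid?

yes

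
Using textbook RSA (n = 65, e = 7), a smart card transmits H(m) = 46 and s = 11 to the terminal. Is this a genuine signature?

s^2 ≡ 11^2 = 121 ≡ 56
s^4 ≡ 56^2 = 3136 ≡ 16
7 = 4 + 2 + 1, so s^7 ≡ 16·56·11 ≡ 41 (mod 65)
41 ≠ 46, so verification fails.

forged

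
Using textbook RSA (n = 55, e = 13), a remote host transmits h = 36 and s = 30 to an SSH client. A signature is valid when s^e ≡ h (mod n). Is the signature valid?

invalid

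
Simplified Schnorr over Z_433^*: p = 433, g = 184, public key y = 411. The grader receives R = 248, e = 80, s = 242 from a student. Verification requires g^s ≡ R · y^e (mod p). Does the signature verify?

does not verify

g^s mod p:
184^2 = 33856 ≡ 82
184^4 ≡ 82^2 = 6724 ≡ 229
184^8 ≡ 229^2 = 52441 ≡ 48
184^16 ≡ 48^2 = 2304 ≡ 139
184^32 ≡ 139^2 = 19321 ≡ 269
184^64 ≡ 269^2 = 72361 ≡ 50
184^128 ≡ 50^2 = 2500 ≡ 335
242 = 128 + 64 + 32 + 16 + 2, so 184^242 ≡ 335·50·269·139·82 ≡ 208 (mod 433)
R · y^e mod p:
411^2 = 168921 ≡ 51
411^4 ≡ 51^2 = 2601 ≡ 3
411^8 ≡ 3^2 = 9
411^16 ≡ 9^2 = 81
411^32 ≡ 81^2 = 6561 ≡ 66
411^64 ≡ 66^2 = 4356 ≡ 26
80 = 64 + 16, so 411^80 ≡ 26·81 ≡ 374 (mod 433)
248·374 = 92752 ≡ 90 (mod 433)
208 ≠ 90; the check fails.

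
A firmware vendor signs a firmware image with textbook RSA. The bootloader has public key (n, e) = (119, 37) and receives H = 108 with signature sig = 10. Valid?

yes

sig^2 ≡ 10^2 = 100
sig^4 ≡ 100^2 = 10000 ≡ 4
sig^8 ≡ 4^2 = 16
sig^16 ≡ 16^2 = 256 ≡ 18
sig^32 ≡ 18^2 = 324 ≡ 86
37 = 32 + 4 + 1, so sig^37 ≡ 86·4·10 ≡ 108 (mod 119)
108 = H, so the signature checks out.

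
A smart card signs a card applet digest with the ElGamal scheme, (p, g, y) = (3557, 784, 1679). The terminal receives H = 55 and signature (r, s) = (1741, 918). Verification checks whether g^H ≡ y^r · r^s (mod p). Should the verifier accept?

accept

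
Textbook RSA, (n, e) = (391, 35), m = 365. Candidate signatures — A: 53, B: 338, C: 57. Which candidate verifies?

A

Candidate A: 53^35 mod 391 = 365
  → matches m = 365
Candidate B: 338^35 mod 391 = 26
Candidate C: 57^35 mod 391 = 63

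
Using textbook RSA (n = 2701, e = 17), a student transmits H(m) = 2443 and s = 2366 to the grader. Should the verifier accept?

reject

s^2 ≡ 2366^2 = 5597956 ≡ 1484
s^4 ≡ 1484^2 = 2202256 ≡ 941
s^8 ≡ 941^2 = 885481 ≡ 2254
s^16 ≡ 2254^2 = 5080516 ≡ 2636
17 = 16 + 1, so s^17 ≡ 2636·2366 ≡ 167 (mod 2701)
167 ≠ 2443, so verification fails.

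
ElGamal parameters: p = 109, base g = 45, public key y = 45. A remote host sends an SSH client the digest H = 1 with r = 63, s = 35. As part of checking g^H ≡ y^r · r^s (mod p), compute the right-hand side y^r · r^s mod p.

45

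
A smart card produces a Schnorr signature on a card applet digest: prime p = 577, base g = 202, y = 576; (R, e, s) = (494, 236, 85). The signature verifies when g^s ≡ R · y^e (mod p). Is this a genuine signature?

genuine

g^s mod p:
Squares mod 577: 202^1≡202, 202^2≡414, 202^4≡27, 202^8≡152, 202^16≡24, 202^32≡576, 202^64≡1
85 = 64 + 16 + 4 + 1, so 202^85 ≡ 1·24·27·202 ≡ 494 (mod 577)
R · y^e mod p:
Squares mod 577: 576^1≡576, 576^2≡1, 576^4≡1, 576^8≡1, 576^16≡1, 576^32≡1, 576^64≡1, 576^128≡1
236 = 128 + 64 + 32 + 8 + 4, so 576^236 ≡ 1·1·1·1·1 ≡ 1 (mod 577)
494·1 = 494 ≡ 494 (mod 577)
494 ≡ 494 (mod 577); signature holds.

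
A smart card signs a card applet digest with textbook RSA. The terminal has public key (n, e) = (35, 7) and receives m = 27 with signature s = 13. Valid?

yes

Squares mod 35: s^1≡13, s^2≡29, s^4≡1
7 = 4 + 2 + 1, so s^7 ≡ 1·29·13 ≡ 27 (mod 35)
s^7 mod 35 = 27 matches m.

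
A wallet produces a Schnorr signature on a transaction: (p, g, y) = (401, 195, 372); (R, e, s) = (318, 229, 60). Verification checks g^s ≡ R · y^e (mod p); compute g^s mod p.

195^2 = 38025 ≡ 331
195^4 ≡ 331^2 = 109561 ≡ 88
195^8 ≡ 88^2 = 7744 ≡ 125
195^16 ≡ 125^2 = 15625 ≡ 387
195^32 ≡ 387^2 = 149769 ≡ 196
60 = 32 + 16 + 8 + 4, so 195^60 ≡ 196·387·125·88 ≡ 72 (mod 401)

72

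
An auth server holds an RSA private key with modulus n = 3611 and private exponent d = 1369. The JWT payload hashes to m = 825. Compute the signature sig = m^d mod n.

1528

Squares mod 3611: m^1≡825, m^2≡1757, m^4≡3255, m^8≡351, m^16≡427, m^32≡1779, m^64≡1605, m^128≡1382, m^256≡3316, m^512≡361, m^1024≡325
1369 = 1024 + 256 + 64 + 16 + 8 + 1, so m^1369 ≡ 325·3316·1605·427·351·825 ≡ 1528 (mod 3611)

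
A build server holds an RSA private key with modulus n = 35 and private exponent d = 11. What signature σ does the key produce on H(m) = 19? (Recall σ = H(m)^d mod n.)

(H(m))^2 ≡ 19^2 = 361 ≡ 11
(H(m))^4 ≡ 11^2 = 121 ≡ 16
(H(m))^8 ≡ 16^2 = 256 ≡ 11
11 = 8 + 2 + 1, so (H(m))^11 ≡ 11·11·19 ≡ 24 (mod 35)

24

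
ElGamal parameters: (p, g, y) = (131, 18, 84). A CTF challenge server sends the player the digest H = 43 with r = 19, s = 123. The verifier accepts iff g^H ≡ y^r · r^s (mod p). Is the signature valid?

valid

Left side g^H mod p:
18^43 mod 131 = 86
Right side y^r · r^s mod p:
84^19 mod 131 = 63
19^123 mod 131 = 18
63·18 = 1134 ≡ 86 (mod 131)
86 ≡ 86 (mod 131), so the signature is genuine.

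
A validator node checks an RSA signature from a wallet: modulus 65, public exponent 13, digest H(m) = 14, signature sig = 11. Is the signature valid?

invalid

Squares mod 65: sig^1≡11, sig^2≡56, sig^4≡16, sig^8≡61
13 = 8 + 4 + 1, so sig^13 ≡ 61·16·11 ≡ 11 (mod 65)
sig^13 mod 65 = 11, but H(m) = 14.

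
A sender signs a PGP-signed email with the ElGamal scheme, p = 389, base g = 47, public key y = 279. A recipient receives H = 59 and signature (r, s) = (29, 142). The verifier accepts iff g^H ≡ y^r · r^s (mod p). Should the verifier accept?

accept

Left side g^H mod p:
47^2 = 2209 ≡ 264
47^4 ≡ 264^2 = 69696 ≡ 65
47^8 ≡ 65^2 = 4225 ≡ 335
47^16 ≡ 335^2 = 112225 ≡ 193
47^32 ≡ 193^2 = 37249 ≡ 294
59 = 32 + 16 + 8 + 2 + 1, so 47^59 ≡ 294·193·335·264·47 ≡ 101 (mod 389)
Right side y^r · r^s mod p:
279^2 = 77841 ≡ 41
279^4 ≡ 41^2 = 1681 ≡ 125
279^8 ≡ 125^2 = 15625 ≡ 65
279^16 ≡ 65^2 = 4225 ≡ 335
29 = 16 + 8 + 4 + 1, so 279^29 ≡ 335·65·125·279 ≡ 48 (mod 389)
29^2 = 841 ≡ 63
29^4 ≡ 63^2 = 3969 ≡ 79
29^8 ≡ 79^2 = 6241 ≡ 17
29^16 ≡ 17^2 = 289
29^32 ≡ 289^2 = 83521 ≡ 275
29^64 ≡ 275^2 = 75625 ≡ 159
29^128 ≡ 159^2 = 25281 ≡ 385
142 = 128 + 8 + 4 + 2, so 29^142 ≡ 385·17·79·63 ≡ 383 (mod 389)
48·383 = 18384 ≡ 101 (mod 389)
101 ≡ 101 (mod 389), so the signature is genuine.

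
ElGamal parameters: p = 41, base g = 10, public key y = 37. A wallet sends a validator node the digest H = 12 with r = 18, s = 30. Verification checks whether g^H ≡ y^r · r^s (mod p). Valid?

yes

Left side g^H mod p:
10^2 = 100 ≡ 18
10^4 ≡ 18^2 = 324 ≡ 37
10^8 ≡ 37^2 = 1369 ≡ 16
12 = 8 + 4, so 10^12 ≡ 16·37 ≡ 18 (mod 41)
Right side y^r · r^s mod p:
37^2 = 1369 ≡ 16
37^4 ≡ 16^2 = 256 ≡ 10
37^8 ≡ 10^2 = 100 ≡ 18
37^16 ≡ 18^2 = 324 ≡ 37
18 = 16 + 2, so 37^18 ≡ 37·16 ≡ 18 (mod 41)
18^2 = 324 ≡ 37
18^4 ≡ 37^2 = 1369 ≡ 16
18^8 ≡ 16^2 = 256 ≡ 10
18^16 ≡ 10^2 = 100 ≡ 18
30 = 16 + 8 + 4 + 2, so 18^30 ≡ 18·10·16·37 ≡ 1 (mod 41)
18·1 = 18 ≡ 18 (mod 41)
18 ≡ 18 (mod 41), so the signature is genuine.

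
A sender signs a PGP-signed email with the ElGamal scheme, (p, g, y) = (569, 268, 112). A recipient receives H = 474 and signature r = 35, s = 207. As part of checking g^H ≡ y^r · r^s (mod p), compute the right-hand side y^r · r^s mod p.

404

112^35 mod 569 = 260
35^207 mod 569 = 448
y^r · r^s ≡ 260·448 = 116480 ≡ 404 (mod 569)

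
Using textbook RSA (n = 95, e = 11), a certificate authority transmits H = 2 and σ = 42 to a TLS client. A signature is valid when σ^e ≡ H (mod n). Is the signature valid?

Squares mod 95: σ^1≡42, σ^2≡54, σ^4≡66, σ^8≡81
11 = 8 + 2 + 1, so σ^11 ≡ 81·54·42 ≡ 73 (mod 95)
The recovered value 73 does not match the digest 2.

invalid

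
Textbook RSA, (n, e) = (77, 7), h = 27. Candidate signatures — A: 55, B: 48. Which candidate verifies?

Candidate A: 55^2 = 3025 ≡ 22; 55^4 ≡ 22^2 = 484 ≡ 22; 7 = 4 + 2 + 1, so 55^7 ≡ 22·22·55 ≡ 55 (mod 77)
Candidate B: 48^2 = 2304 ≡ 71; 48^4 ≡ 71^2 = 5041 ≡ 36; 7 = 4 + 2 + 1, so 48^7 ≡ 36·71·48 ≡ 27 (mod 77)
  → matches h = 27

B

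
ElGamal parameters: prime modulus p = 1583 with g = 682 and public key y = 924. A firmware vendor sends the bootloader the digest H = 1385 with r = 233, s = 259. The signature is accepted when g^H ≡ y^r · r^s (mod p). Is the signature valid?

invalid

Left side g^H mod p:
Squares mod 1583: 682^1≡682, 682^2≡1305, 682^4≡1300, 682^8≡939, 682^16≡1573, 682^32≡100, 682^64≡502, 682^128≡307, 682^256≡852, 682^512≡890, 682^1024≡600
1385 = 1024 + 256 + 64 + 32 + 8 + 1, so 682^1385 ≡ 600·852·502·100·939·682 ≡ 311 (mod 1583)
Right side y^r · r^s mod p:
Squares mod 1583: 924^1≡924, 924^2≡539, 924^4≡832, 924^8≡453, 924^16≡1002, 924^32≡382, 924^64≡288, 924^128≡628
233 = 128 + 64 + 32 + 8 + 1, so 924^233 ≡ 628·288·382·453·924 ≡ 665 (mod 1583)
Squares mod 1583: 233^1≡233, 233^2≡467, 233^4≡1218, 233^8≡253, 233^16≡689, 233^32≡1404, 233^64≡381, 233^128≡1108, 233^256≡839
259 = 256 + 2 + 1, so 233^259 ≡ 839·467·233 ≡ 819 (mod 1583)
665·819 = 544635 ≡ 83 (mod 1583)
311 ≠ 83, so verification fails.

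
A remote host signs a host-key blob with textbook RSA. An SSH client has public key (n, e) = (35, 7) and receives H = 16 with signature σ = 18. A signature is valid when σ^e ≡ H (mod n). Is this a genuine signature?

Squares mod 35: σ^1≡18, σ^2≡9, σ^4≡11
7 = 4 + 2 + 1, so σ^7 ≡ 11·9·18 ≡ 32 (mod 35)
σ^7 mod 35 = 32, but H = 16.

forged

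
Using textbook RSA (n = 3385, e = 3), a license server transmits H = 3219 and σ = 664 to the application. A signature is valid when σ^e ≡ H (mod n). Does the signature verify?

verifies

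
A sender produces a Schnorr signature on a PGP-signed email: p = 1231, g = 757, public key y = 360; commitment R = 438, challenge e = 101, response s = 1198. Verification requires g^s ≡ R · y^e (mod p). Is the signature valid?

g^s mod p:
757^1198 mod 1231 = 1165
R · y^e mod p:
360^101 mod 1231 = 1171
438·1171 = 512898 ≡ 802 (mod 1231)
1165 ≠ 802; the check fails.

invalid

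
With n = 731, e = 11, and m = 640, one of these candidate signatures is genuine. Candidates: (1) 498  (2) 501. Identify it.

Candidate 1: 498^2 = 248004 ≡ 195; 498^4 ≡ 195^2 = 38025 ≡ 13; 498^8 ≡ 13^2 = 169; 11 = 8 + 2 + 1, so 498^11 ≡ 169·195·498 ≡ 640 (mod 731)
  → matches m = 640
Candidate 2: 501^2 = 251001 ≡ 268; 501^4 ≡ 268^2 = 71824 ≡ 186; 501^8 ≡ 186^2 = 34596 ≡ 239; 11 = 8 + 2 + 1, so 501^11 ≡ 239·268·501 ≡ 614 (mod 731)

1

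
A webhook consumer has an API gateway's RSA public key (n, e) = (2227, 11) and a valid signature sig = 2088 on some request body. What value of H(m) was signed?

sig^2 ≡ 2088^2 = 4359744 ≡ 1505
sig^4 ≡ 1505^2 = 2265025 ≡ 166
sig^8 ≡ 166^2 = 27556 ≡ 832
11 = 8 + 2 + 1, so sig^11 ≡ 832·1505·2088 ≡ 945 (mod 2227)

945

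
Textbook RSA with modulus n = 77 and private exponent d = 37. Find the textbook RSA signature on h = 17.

52

Squares mod 77: h^1≡17, h^2≡58, h^4≡53, h^8≡37, h^16≡60, h^32≡58
37 = 32 + 4 + 1, so h^37 ≡ 58·53·17 ≡ 52 (mod 77)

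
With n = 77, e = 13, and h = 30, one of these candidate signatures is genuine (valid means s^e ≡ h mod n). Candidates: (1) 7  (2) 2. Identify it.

2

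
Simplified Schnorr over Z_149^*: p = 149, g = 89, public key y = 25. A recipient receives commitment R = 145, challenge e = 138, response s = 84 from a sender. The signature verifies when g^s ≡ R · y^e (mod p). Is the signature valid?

g^s mod p:
89^84 mod 149 = 85
R · y^e mod p:
25^138 mod 149 = 39
145·39 = 5655 ≡ 142 (mod 149)
85 ≠ 142; the check fails.

invalid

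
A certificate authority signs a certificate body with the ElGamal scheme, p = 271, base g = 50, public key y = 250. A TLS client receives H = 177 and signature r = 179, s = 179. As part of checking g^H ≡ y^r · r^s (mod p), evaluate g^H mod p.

31

50^177 mod 271 = 31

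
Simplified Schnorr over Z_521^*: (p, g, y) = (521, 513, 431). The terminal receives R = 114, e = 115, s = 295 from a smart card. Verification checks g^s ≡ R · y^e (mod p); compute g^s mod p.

10

Squares mod 521: 513^1≡513, 513^2≡64, 513^4≡449, 513^8≡495, 513^16≡155, 513^32≡59, 513^64≡355, 513^128≡464, 513^256≡123
295 = 256 + 32 + 4 + 2 + 1, so 513^295 ≡ 123·59·449·64·513 ≡ 10 (mod 521)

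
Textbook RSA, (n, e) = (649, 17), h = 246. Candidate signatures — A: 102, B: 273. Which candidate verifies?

Candidate A: 102^2 = 10404 ≡ 20; 102^4 ≡ 20^2 = 400; 102^8 ≡ 400^2 = 160000 ≡ 346; 102^16 ≡ 346^2 = 119716 ≡ 300; 17 = 16 + 1, so 102^17 ≡ 300·102 ≡ 97 (mod 649)
Candidate B: 273^2 = 74529 ≡ 543; 273^4 ≡ 543^2 = 294849 ≡ 203; 273^8 ≡ 203^2 = 41209 ≡ 322; 273^16 ≡ 322^2 = 103684 ≡ 493; 17 = 16 + 1, so 273^17 ≡ 493·273 ≡ 246 (mod 649)
  → matches h = 246

B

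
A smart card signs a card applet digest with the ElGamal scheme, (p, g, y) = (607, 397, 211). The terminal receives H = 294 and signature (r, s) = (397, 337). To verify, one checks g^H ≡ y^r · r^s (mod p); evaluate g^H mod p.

397^2 = 157609 ≡ 396
397^4 ≡ 396^2 = 156816 ≡ 210
397^8 ≡ 210^2 = 44100 ≡ 396
397^16 ≡ 396^2 = 156816 ≡ 210
397^32 ≡ 210^2 = 44100 ≡ 396
397^64 ≡ 396^2 = 156816 ≡ 210
397^128 ≡ 210^2 = 44100 ≡ 396
397^256 ≡ 396^2 = 156816 ≡ 210
294 = 256 + 32 + 4 + 2, so 397^294 ≡ 210·396·210·396 ≡ 1 (mod 607)

1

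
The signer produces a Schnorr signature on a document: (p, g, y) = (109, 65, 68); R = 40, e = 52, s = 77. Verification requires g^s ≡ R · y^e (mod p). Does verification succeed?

passes

g^s mod p:
65^2 = 4225 ≡ 83
65^4 ≡ 83^2 = 6889 ≡ 22
65^8 ≡ 22^2 = 484 ≡ 48
65^16 ≡ 48^2 = 2304 ≡ 15
65^32 ≡ 15^2 = 225 ≡ 7
65^64 ≡ 7^2 = 49
77 = 64 + 8 + 4 + 1, so 65^77 ≡ 49·48·22·65 ≡ 56 (mod 109)
R · y^e mod p:
68^2 = 4624 ≡ 46
68^4 ≡ 46^2 = 2116 ≡ 45
68^8 ≡ 45^2 = 2025 ≡ 63
68^16 ≡ 63^2 = 3969 ≡ 45
68^32 ≡ 45^2 = 2025 ≡ 63
52 = 32 + 16 + 4, so 68^52 ≡ 63·45·45 ≡ 45 (mod 109)
40·45 = 1800 ≡ 56 (mod 109)
56 ≡ 56 (mod 109); signature holds.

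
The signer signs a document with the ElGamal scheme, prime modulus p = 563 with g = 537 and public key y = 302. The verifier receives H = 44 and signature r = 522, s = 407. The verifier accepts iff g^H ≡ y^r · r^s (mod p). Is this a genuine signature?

forged

Left side g^H mod p:
537^2 = 288369 ≡ 113
537^4 ≡ 113^2 = 12769 ≡ 383
537^8 ≡ 383^2 = 146689 ≡ 309
537^16 ≡ 309^2 = 95481 ≡ 334
537^32 ≡ 334^2 = 111556 ≡ 82
44 = 32 + 8 + 4, so 537^44 ≡ 82·309·383 ≡ 23 (mod 563)
Right side y^r · r^s mod p:
302^2 = 91204 ≡ 561
302^4 ≡ 561^2 = 314721 ≡ 4
302^8 ≡ 4^2 = 16
302^16 ≡ 16^2 = 256
302^32 ≡ 256^2 = 65536 ≡ 228
302^64 ≡ 228^2 = 51984 ≡ 188
302^128 ≡ 188^2 = 35344 ≡ 438
302^256 ≡ 438^2 = 191844 ≡ 424
302^512 ≡ 424^2 = 179776 ≡ 179
522 = 512 + 8 + 2, so 302^522 ≡ 179·16·561 ≡ 465 (mod 563)
522^2 = 272484 ≡ 555
522^4 ≡ 555^2 = 308025 ≡ 64
522^8 ≡ 64^2 = 4096 ≡ 155
522^16 ≡ 155^2 = 24025 ≡ 379
522^32 ≡ 379^2 = 143641 ≡ 76
522^64 ≡ 76^2 = 5776 ≡ 146
522^128 ≡ 146^2 = 21316 ≡ 485
522^256 ≡ 485^2 = 235225 ≡ 454
407 = 256 + 128 + 16 + 4 + 2 + 1, so 522^407 ≡ 454·485·379·64·555·522 ≡ 432 (mod 563)
465·432 = 200880 ≡ 452 (mod 563)
23 ≠ 452, so verification fails.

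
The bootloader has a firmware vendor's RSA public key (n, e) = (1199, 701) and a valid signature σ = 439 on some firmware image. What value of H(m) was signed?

σ^2 ≡ 439^2 = 192721 ≡ 881
σ^4 ≡ 881^2 = 776161 ≡ 408
σ^8 ≡ 408^2 = 166464 ≡ 1002
σ^16 ≡ 1002^2 = 1004004 ≡ 441
σ^32 ≡ 441^2 = 194481 ≡ 243
σ^64 ≡ 243^2 = 59049 ≡ 298
σ^128 ≡ 298^2 = 88804 ≡ 78
σ^256 ≡ 78^2 = 6084 ≡ 89
σ^512 ≡ 89^2 = 7921 ≡ 727
701 = 512 + 128 + 32 + 16 + 8 + 4 + 1, so σ^701 ≡ 727·78·243·441·1002·408·439 ≡ 945 (mod 1199)

945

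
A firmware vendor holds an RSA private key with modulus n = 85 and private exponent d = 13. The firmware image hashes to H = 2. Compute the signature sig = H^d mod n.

H^2 ≡ 2^2 = 4
H^4 ≡ 4^2 = 16
H^8 ≡ 16^2 = 256 ≡ 1
13 = 8 + 4 + 1, so H^13 ≡ 1·16·2 ≡ 32 (mod 85)

32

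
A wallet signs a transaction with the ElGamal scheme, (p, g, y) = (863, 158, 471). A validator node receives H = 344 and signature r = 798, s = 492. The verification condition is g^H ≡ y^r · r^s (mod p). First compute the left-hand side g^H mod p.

158^344 mod 863 = 488

488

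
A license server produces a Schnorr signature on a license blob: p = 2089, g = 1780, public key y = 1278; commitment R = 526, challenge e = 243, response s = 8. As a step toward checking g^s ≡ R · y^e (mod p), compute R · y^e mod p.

1278^2 = 1633284 ≡ 1775
1278^4 ≡ 1775^2 = 3150625 ≡ 413
1278^8 ≡ 413^2 = 170569 ≡ 1360
1278^16 ≡ 1360^2 = 1849600 ≡ 835
1278^32 ≡ 835^2 = 697225 ≡ 1588
1278^64 ≡ 1588^2 = 2521744 ≡ 321
1278^128 ≡ 321^2 = 103041 ≡ 680
243 = 128 + 64 + 32 + 16 + 2 + 1, so 1278^243 ≡ 680·321·1588·835·1775·1278 ≡ 2038 (mod 2089)
R · y^e ≡ 526·2038 = 1071988 ≡ 331 (mod 2089)

331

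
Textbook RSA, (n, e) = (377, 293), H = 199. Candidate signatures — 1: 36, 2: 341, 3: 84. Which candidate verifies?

Candidate 1: Squares mod 377: 36^1≡36, 36^2≡165, 36^4≡81, 36^8≡152, 36^16≡107, 36^32≡139, 36^64≡94, 36^128≡165, 36^256≡81; 293 = 256 + 32 + 4 + 1, so 36^293 ≡ 81·139·81·36 ≡ 199 (mod 377)
  → matches H = 199
Candidate 2: Squares mod 377: 341^1≡341, 341^2≡165, 341^4≡81, 341^8≡152, 341^16≡107, 341^32≡139, 341^64≡94, 341^128≡165, 341^256≡81; 293 = 256 + 32 + 4 + 1, so 341^293 ≡ 81·139·81·341 ≡ 178 (mod 377)
Candidate 3: Squares mod 377: 84^1≡84, 84^2≡270, 84^4≡139, 84^8≡94, 84^16≡165, 84^32≡81, 84^64≡152, 84^128≡107, 84^256≡139; 293 = 256 + 32 + 4 + 1, so 84^293 ≡ 139·81·139·84 ≡ 184 (mod 377)

1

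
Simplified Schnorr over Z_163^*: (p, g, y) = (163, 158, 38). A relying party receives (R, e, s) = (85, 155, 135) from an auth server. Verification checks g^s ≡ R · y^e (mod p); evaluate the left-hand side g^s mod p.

1

Squares mod 163: 158^1≡158, 158^2≡25, 158^4≡136, 158^8≡77, 158^16≡61, 158^32≡135, 158^64≡132, 158^128≡146
135 = 128 + 4 + 2 + 1, so 158^135 ≡ 146·136·25·158 ≡ 1 (mod 163)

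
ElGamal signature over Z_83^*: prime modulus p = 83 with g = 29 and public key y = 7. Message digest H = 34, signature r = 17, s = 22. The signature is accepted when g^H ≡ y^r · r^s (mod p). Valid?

Left side g^H mod p:
29^2 = 841 ≡ 11
29^4 ≡ 11^2 = 121 ≡ 38
29^8 ≡ 38^2 = 1444 ≡ 33
29^16 ≡ 33^2 = 1089 ≡ 10
29^32 ≡ 10^2 = 100 ≡ 17
34 = 32 + 2, so 29^34 ≡ 17·11 ≡ 21 (mod 83)
Right side y^r · r^s mod p:
7^2 = 49
7^4 ≡ 49^2 = 2401 ≡ 77
7^8 ≡ 77^2 = 5929 ≡ 36
7^16 ≡ 36^2 = 1296 ≡ 51
17 = 16 + 1, so 7^17 ≡ 51·7 ≡ 25 (mod 83)
17^2 = 289 ≡ 40
17^4 ≡ 40^2 = 1600 ≡ 23
17^8 ≡ 23^2 = 529 ≡ 31
17^16 ≡ 31^2 = 961 ≡ 48
22 = 16 + 4 + 2, so 17^22 ≡ 48·23·40 ≡ 4 (mod 83)
25·4 = 100 ≡ 17 (mod 83)
21 ≠ 17, so verification fails.

no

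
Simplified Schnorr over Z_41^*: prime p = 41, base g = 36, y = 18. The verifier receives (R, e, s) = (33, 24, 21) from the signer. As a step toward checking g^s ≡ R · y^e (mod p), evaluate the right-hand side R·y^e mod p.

36

18^2 = 324 ≡ 37
18^4 ≡ 37^2 = 1369 ≡ 16
18^8 ≡ 16^2 = 256 ≡ 10
18^16 ≡ 10^2 = 100 ≡ 18
24 = 16 + 8, so 18^24 ≡ 18·10 ≡ 16 (mod 41)
R · y^e ≡ 33·16 = 528 ≡ 36 (mod 41)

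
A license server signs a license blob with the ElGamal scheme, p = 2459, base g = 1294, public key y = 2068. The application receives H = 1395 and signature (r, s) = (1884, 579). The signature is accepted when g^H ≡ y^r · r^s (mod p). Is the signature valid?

Left side g^H mod p:
1294^1395 mod 2459 = 984
Right side y^r · r^s mod p:
2068^1884 mod 2459 = 1189
1884^579 mod 2459 = 340
1189·340 = 404260 ≡ 984 (mod 2459)
984 ≡ 984 (mod 2459), so the signature is genuine.

valid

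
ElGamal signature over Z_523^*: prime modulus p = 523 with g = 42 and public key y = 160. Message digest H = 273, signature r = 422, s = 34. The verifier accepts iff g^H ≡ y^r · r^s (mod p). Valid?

Left side g^H mod p:
Squares mod 523: 42^1≡42, 42^2≡195, 42^4≡369, 42^8≡181, 42^16≡335, 42^32≡303, 42^64≡284, 42^128≡114, 42^256≡444
273 = 256 + 16 + 1, so 42^273 ≡ 444·335·42 ≡ 368 (mod 523)
Right side y^r · r^s mod p:
Squares mod 523: 160^1≡160, 160^2≡496, 160^4≡206, 160^8≡73, 160^16≡99, 160^32≡387, 160^64≡191, 160^128≡394, 160^256≡428
422 = 256 + 128 + 32 + 4 + 2, so 160^422 ≡ 428·394·387·206·496 ≡ 99 (mod 523)
Squares mod 523: 422^1≡422, 422^2≡264, 422^4≡137, 422^8≡464, 422^16≡343, 422^32≡497
34 = 32 + 2, so 422^34 ≡ 497·264 ≡ 458 (mod 523)
99·458 = 45342 ≡ 364 (mod 523)
368 ≠ 364, so verification fails.

no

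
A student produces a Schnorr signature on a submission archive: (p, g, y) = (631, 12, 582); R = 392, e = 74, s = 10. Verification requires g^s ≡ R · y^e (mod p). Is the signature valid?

g^s mod p:
12^10 mod 631 = 199
R · y^e mod p:
582^74 mod 631 = 151
392·151 = 59192 ≡ 509 (mod 631)
199 ≠ 509; the check fails.

invalid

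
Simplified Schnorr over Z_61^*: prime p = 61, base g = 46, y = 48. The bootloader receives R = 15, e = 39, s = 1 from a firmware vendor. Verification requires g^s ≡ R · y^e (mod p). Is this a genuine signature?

genuine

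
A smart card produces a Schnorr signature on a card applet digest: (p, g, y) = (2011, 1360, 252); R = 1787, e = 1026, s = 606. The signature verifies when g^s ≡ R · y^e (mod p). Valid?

no

g^s mod p:
Squares mod 2011: 1360^1≡1360, 1360^2≡1491, 1360^4≡926, 1360^8≡790, 1360^16≡690, 1360^32≡1504, 1360^64≡1652, 1360^128≡177, 1360^256≡1164, 1360^512≡1493
606 = 512 + 64 + 16 + 8 + 4 + 2, so 1360^606 ≡ 1493·1652·690·790·926·1491 ≡ 1429 (mod 2011)
R · y^e mod p:
Squares mod 2011: 252^1≡252, 252^2≡1163, 252^4≡1177, 252^8≡1761, 252^16≡159, 252^32≡1149, 252^64≡985, 252^128≡923, 252^256≡1276, 252^512≡1277, 252^1024≡1819
1026 = 1024 + 2, so 252^1026 ≡ 1819·1163 ≡ 1936 (mod 2011)
1787·1936 = 3459632 ≡ 712 (mod 2011)
1429 ≠ 712; the check fails.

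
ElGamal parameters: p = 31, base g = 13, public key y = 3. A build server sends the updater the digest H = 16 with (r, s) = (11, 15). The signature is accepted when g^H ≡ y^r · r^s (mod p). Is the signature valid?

Left side g^H mod p:
Squares mod 31: 13^1≡13, 13^2≡14, 13^4≡10, 13^8≡7, 13^16≡18
13^16 ≡ 18 (mod 31)
Right side y^r · r^s mod p:
Squares mod 31: 3^1≡3, 3^2≡9, 3^4≡19, 3^8≡20
11 = 8 + 2 + 1, so 3^11 ≡ 20·9·3 ≡ 13 (mod 31)
Squares mod 31: 11^1≡11, 11^2≡28, 11^4≡9, 11^8≡19
15 = 8 + 4 + 2 + 1, so 11^15 ≡ 19·9·28·11 ≡ 30 (mod 31)
13·30 = 390 ≡ 18 (mod 31)
18 ≡ 18 (mod 31), so the signature is genuine.

valid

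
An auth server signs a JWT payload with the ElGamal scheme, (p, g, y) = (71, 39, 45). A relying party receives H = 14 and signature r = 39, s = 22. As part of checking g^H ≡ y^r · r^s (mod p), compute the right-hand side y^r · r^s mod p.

1

45^39 mod 71 = 20
39^22 mod 71 = 32
y^r · r^s ≡ 20·32 = 640 ≡ 1 (mod 71)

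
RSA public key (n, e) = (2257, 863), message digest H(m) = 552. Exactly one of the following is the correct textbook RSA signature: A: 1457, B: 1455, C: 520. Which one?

Candidate A: Squares mod 2257: 1457^1≡1457, 1457^2≡1269, 1457^4≡1120, 1457^8≡1765, 1457^16≡565, 1457^32≡988, 1457^64≡1120, 1457^128≡1765, 1457^256≡565, 1457^512≡988; 863 = 512 + 256 + 64 + 16 + 8 + 4 + 2 + 1, so 1457^863 ≡ 988·565·1120·565·1765·1120·1269·1457 ≡ 1081 (mod 2257)
Candidate B: Squares mod 2257: 1455^1≡1455, 1455^2≡2216, 1455^4≡1681, 1455^8≡2254, 1455^16≡9, 1455^32≡81, 1455^64≡2047, 1455^128≡1217, 1455^256≡497, 1455^512≡996; 863 = 512 + 256 + 64 + 16 + 8 + 4 + 2 + 1, so 1455^863 ≡ 996·497·2047·9·2254·1681·2216·1455 ≡ 552 (mod 2257)
  → matches H(m) = 552
Candidate C: Squares mod 2257: 520^1≡520, 520^2≡1817, 520^4≡1755, 520^8≡1477, 520^16≡1267, 520^32≡562, 520^64≡2121, 520^128≡440, 520^256≡1755, 520^512≡1477; 863 = 512 + 256 + 64 + 16 + 8 + 4 + 2 + 1, so 520^863 ≡ 1477·1755·2121·1267·1477·1755·1817·520 ≡ 204 (mod 2257)

B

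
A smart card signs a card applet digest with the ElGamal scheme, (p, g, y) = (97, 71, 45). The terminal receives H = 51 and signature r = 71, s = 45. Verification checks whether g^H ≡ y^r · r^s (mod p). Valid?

no

Left side g^H mod p:
71^2 = 5041 ≡ 94
71^4 ≡ 94^2 = 8836 ≡ 9
71^8 ≡ 9^2 = 81
71^16 ≡ 81^2 = 6561 ≡ 62
71^32 ≡ 62^2 = 3844 ≡ 61
51 = 32 + 16 + 2 + 1, so 71^51 ≡ 61·62·94·71 ≡ 19 (mod 97)
Right side y^r · r^s mod p:
45^2 = 2025 ≡ 85
45^4 ≡ 85^2 = 7225 ≡ 47
45^8 ≡ 47^2 = 2209 ≡ 75
45^16 ≡ 75^2 = 5625 ≡ 96
45^32 ≡ 96^2 = 9216 ≡ 1
45^64 ≡ 1^2 = 1
71 = 64 + 4 + 2 + 1, so 45^71 ≡ 1·47·85·45 ≡ 34 (mod 97)
71^2 = 5041 ≡ 94
71^4 ≡ 94^2 = 8836 ≡ 9
71^8 ≡ 9^2 = 81
71^16 ≡ 81^2 = 6561 ≡ 62
71^32 ≡ 62^2 = 3844 ≡ 61
45 = 32 + 8 + 4 + 1, so 71^45 ≡ 61·81·9·71 ≡ 46 (mod 97)
34·46 = 1564 ≡ 12 (mod 97)
19 ≠ 12, so verification fails.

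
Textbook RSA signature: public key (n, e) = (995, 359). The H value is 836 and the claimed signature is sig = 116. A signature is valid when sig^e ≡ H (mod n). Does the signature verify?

sig^2 ≡ 116^2 = 13456 ≡ 521
sig^4 ≡ 521^2 = 271441 ≡ 801
sig^8 ≡ 801^2 = 641601 ≡ 821
sig^16 ≡ 821^2 = 674041 ≡ 426
sig^32 ≡ 426^2 = 181476 ≡ 386
sig^64 ≡ 386^2 = 148996 ≡ 741
sig^128 ≡ 741^2 = 549081 ≡ 836
sig^256 ≡ 836^2 = 698896 ≡ 406
359 = 256 + 64 + 32 + 4 + 2 + 1, so sig^359 ≡ 406·741·386·801·521·116 ≡ 836 (mod 995)
sig^359 mod 995 = 836 matches H.

verifies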